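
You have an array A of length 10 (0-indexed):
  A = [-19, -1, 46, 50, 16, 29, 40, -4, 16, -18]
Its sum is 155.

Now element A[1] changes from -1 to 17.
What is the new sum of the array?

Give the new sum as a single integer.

Old value at index 1: -1
New value at index 1: 17
Delta = 17 - -1 = 18
New sum = old_sum + delta = 155 + (18) = 173

Answer: 173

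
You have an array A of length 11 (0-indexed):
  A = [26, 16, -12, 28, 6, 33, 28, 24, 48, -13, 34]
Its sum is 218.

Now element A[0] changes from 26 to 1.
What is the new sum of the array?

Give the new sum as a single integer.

Answer: 193

Derivation:
Old value at index 0: 26
New value at index 0: 1
Delta = 1 - 26 = -25
New sum = old_sum + delta = 218 + (-25) = 193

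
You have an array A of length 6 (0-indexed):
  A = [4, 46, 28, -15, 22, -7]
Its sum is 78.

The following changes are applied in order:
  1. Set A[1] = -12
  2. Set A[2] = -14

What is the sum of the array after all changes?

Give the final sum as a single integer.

Answer: -22

Derivation:
Initial sum: 78
Change 1: A[1] 46 -> -12, delta = -58, sum = 20
Change 2: A[2] 28 -> -14, delta = -42, sum = -22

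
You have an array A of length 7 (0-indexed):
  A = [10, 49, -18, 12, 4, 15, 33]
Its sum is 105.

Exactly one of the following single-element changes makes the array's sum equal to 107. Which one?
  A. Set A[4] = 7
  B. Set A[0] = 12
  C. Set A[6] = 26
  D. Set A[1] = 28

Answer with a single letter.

Answer: B

Derivation:
Option A: A[4] 4->7, delta=3, new_sum=105+(3)=108
Option B: A[0] 10->12, delta=2, new_sum=105+(2)=107 <-- matches target
Option C: A[6] 33->26, delta=-7, new_sum=105+(-7)=98
Option D: A[1] 49->28, delta=-21, new_sum=105+(-21)=84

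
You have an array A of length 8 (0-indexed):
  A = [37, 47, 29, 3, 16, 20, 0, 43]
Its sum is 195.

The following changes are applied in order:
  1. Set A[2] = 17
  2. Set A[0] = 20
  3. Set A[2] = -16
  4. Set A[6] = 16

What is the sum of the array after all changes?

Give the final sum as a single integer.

Answer: 149

Derivation:
Initial sum: 195
Change 1: A[2] 29 -> 17, delta = -12, sum = 183
Change 2: A[0] 37 -> 20, delta = -17, sum = 166
Change 3: A[2] 17 -> -16, delta = -33, sum = 133
Change 4: A[6] 0 -> 16, delta = 16, sum = 149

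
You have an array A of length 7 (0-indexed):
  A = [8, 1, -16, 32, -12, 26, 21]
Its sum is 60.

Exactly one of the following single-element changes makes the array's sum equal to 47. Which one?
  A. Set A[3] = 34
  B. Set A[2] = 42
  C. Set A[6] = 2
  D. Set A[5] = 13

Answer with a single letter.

Option A: A[3] 32->34, delta=2, new_sum=60+(2)=62
Option B: A[2] -16->42, delta=58, new_sum=60+(58)=118
Option C: A[6] 21->2, delta=-19, new_sum=60+(-19)=41
Option D: A[5] 26->13, delta=-13, new_sum=60+(-13)=47 <-- matches target

Answer: D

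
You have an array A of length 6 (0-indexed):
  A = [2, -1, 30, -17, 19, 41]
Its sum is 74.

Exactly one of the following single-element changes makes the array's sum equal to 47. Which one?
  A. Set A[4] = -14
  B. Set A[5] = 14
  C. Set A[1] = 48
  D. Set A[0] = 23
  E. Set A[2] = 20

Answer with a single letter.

Option A: A[4] 19->-14, delta=-33, new_sum=74+(-33)=41
Option B: A[5] 41->14, delta=-27, new_sum=74+(-27)=47 <-- matches target
Option C: A[1] -1->48, delta=49, new_sum=74+(49)=123
Option D: A[0] 2->23, delta=21, new_sum=74+(21)=95
Option E: A[2] 30->20, delta=-10, new_sum=74+(-10)=64

Answer: B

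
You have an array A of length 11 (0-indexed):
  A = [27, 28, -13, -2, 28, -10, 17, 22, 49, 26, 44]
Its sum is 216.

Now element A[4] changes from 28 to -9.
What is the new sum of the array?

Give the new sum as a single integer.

Old value at index 4: 28
New value at index 4: -9
Delta = -9 - 28 = -37
New sum = old_sum + delta = 216 + (-37) = 179

Answer: 179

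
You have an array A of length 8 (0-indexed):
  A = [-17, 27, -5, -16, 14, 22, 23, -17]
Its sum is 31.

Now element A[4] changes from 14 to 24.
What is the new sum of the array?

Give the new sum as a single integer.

Answer: 41

Derivation:
Old value at index 4: 14
New value at index 4: 24
Delta = 24 - 14 = 10
New sum = old_sum + delta = 31 + (10) = 41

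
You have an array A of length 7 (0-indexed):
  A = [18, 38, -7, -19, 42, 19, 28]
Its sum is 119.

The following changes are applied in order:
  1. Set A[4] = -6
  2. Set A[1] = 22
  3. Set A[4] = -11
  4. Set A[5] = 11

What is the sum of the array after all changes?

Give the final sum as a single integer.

Answer: 42

Derivation:
Initial sum: 119
Change 1: A[4] 42 -> -6, delta = -48, sum = 71
Change 2: A[1] 38 -> 22, delta = -16, sum = 55
Change 3: A[4] -6 -> -11, delta = -5, sum = 50
Change 4: A[5] 19 -> 11, delta = -8, sum = 42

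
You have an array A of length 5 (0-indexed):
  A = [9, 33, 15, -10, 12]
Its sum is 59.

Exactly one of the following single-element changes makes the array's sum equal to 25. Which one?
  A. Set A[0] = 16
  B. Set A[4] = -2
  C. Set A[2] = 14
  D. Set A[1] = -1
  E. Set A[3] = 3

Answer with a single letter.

Option A: A[0] 9->16, delta=7, new_sum=59+(7)=66
Option B: A[4] 12->-2, delta=-14, new_sum=59+(-14)=45
Option C: A[2] 15->14, delta=-1, new_sum=59+(-1)=58
Option D: A[1] 33->-1, delta=-34, new_sum=59+(-34)=25 <-- matches target
Option E: A[3] -10->3, delta=13, new_sum=59+(13)=72

Answer: D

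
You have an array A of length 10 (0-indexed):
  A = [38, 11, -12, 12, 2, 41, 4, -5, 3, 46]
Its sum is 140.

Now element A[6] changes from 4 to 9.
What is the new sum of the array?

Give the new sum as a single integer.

Old value at index 6: 4
New value at index 6: 9
Delta = 9 - 4 = 5
New sum = old_sum + delta = 140 + (5) = 145

Answer: 145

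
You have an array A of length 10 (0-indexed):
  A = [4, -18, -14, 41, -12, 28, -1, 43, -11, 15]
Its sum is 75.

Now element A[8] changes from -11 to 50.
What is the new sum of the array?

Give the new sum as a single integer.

Answer: 136

Derivation:
Old value at index 8: -11
New value at index 8: 50
Delta = 50 - -11 = 61
New sum = old_sum + delta = 75 + (61) = 136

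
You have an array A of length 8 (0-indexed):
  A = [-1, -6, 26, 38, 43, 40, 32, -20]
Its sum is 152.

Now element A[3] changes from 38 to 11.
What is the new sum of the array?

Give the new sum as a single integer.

Answer: 125

Derivation:
Old value at index 3: 38
New value at index 3: 11
Delta = 11 - 38 = -27
New sum = old_sum + delta = 152 + (-27) = 125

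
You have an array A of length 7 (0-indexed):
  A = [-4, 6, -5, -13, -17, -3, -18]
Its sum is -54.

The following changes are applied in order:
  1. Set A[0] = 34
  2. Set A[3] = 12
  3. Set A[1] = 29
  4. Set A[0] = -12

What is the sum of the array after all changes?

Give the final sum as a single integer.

Answer: -14

Derivation:
Initial sum: -54
Change 1: A[0] -4 -> 34, delta = 38, sum = -16
Change 2: A[3] -13 -> 12, delta = 25, sum = 9
Change 3: A[1] 6 -> 29, delta = 23, sum = 32
Change 4: A[0] 34 -> -12, delta = -46, sum = -14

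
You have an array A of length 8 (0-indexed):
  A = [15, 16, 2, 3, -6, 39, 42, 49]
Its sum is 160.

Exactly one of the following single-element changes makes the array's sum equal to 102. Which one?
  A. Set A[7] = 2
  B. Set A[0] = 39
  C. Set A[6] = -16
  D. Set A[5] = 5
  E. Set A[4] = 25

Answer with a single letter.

Option A: A[7] 49->2, delta=-47, new_sum=160+(-47)=113
Option B: A[0] 15->39, delta=24, new_sum=160+(24)=184
Option C: A[6] 42->-16, delta=-58, new_sum=160+(-58)=102 <-- matches target
Option D: A[5] 39->5, delta=-34, new_sum=160+(-34)=126
Option E: A[4] -6->25, delta=31, new_sum=160+(31)=191

Answer: C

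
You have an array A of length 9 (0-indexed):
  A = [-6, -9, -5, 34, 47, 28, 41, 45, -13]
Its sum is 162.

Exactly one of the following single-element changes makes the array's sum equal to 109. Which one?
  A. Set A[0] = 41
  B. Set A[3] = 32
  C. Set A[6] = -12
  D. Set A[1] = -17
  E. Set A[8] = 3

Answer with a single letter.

Option A: A[0] -6->41, delta=47, new_sum=162+(47)=209
Option B: A[3] 34->32, delta=-2, new_sum=162+(-2)=160
Option C: A[6] 41->-12, delta=-53, new_sum=162+(-53)=109 <-- matches target
Option D: A[1] -9->-17, delta=-8, new_sum=162+(-8)=154
Option E: A[8] -13->3, delta=16, new_sum=162+(16)=178

Answer: C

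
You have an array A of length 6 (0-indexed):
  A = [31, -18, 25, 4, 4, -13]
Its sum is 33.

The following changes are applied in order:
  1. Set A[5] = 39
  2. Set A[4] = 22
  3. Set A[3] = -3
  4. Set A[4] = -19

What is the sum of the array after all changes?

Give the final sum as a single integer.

Initial sum: 33
Change 1: A[5] -13 -> 39, delta = 52, sum = 85
Change 2: A[4] 4 -> 22, delta = 18, sum = 103
Change 3: A[3] 4 -> -3, delta = -7, sum = 96
Change 4: A[4] 22 -> -19, delta = -41, sum = 55

Answer: 55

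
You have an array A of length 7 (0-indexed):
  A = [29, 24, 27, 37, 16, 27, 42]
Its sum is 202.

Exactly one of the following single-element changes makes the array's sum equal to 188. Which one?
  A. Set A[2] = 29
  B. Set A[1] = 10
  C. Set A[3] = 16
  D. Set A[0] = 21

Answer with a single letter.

Answer: B

Derivation:
Option A: A[2] 27->29, delta=2, new_sum=202+(2)=204
Option B: A[1] 24->10, delta=-14, new_sum=202+(-14)=188 <-- matches target
Option C: A[3] 37->16, delta=-21, new_sum=202+(-21)=181
Option D: A[0] 29->21, delta=-8, new_sum=202+(-8)=194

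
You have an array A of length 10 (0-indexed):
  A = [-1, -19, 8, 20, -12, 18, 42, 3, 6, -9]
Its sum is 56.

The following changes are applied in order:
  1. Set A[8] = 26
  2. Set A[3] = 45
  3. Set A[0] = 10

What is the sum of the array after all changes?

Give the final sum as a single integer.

Initial sum: 56
Change 1: A[8] 6 -> 26, delta = 20, sum = 76
Change 2: A[3] 20 -> 45, delta = 25, sum = 101
Change 3: A[0] -1 -> 10, delta = 11, sum = 112

Answer: 112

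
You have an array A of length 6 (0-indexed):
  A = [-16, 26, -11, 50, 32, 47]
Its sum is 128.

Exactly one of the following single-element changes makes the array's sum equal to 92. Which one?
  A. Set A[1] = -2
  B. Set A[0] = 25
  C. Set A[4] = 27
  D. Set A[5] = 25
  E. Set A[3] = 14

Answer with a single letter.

Option A: A[1] 26->-2, delta=-28, new_sum=128+(-28)=100
Option B: A[0] -16->25, delta=41, new_sum=128+(41)=169
Option C: A[4] 32->27, delta=-5, new_sum=128+(-5)=123
Option D: A[5] 47->25, delta=-22, new_sum=128+(-22)=106
Option E: A[3] 50->14, delta=-36, new_sum=128+(-36)=92 <-- matches target

Answer: E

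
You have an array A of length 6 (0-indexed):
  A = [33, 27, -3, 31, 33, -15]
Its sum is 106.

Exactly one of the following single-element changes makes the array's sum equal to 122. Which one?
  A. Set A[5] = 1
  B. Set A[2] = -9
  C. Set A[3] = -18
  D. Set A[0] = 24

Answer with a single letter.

Answer: A

Derivation:
Option A: A[5] -15->1, delta=16, new_sum=106+(16)=122 <-- matches target
Option B: A[2] -3->-9, delta=-6, new_sum=106+(-6)=100
Option C: A[3] 31->-18, delta=-49, new_sum=106+(-49)=57
Option D: A[0] 33->24, delta=-9, new_sum=106+(-9)=97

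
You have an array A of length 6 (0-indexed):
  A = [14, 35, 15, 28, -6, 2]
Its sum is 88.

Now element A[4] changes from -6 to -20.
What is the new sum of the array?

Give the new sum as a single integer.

Old value at index 4: -6
New value at index 4: -20
Delta = -20 - -6 = -14
New sum = old_sum + delta = 88 + (-14) = 74

Answer: 74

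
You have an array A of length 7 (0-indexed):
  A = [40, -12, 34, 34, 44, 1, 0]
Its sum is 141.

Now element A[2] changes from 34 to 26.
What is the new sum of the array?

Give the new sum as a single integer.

Old value at index 2: 34
New value at index 2: 26
Delta = 26 - 34 = -8
New sum = old_sum + delta = 141 + (-8) = 133

Answer: 133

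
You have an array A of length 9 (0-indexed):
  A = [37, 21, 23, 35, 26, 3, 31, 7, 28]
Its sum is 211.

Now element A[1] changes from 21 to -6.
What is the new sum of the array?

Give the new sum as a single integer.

Answer: 184

Derivation:
Old value at index 1: 21
New value at index 1: -6
Delta = -6 - 21 = -27
New sum = old_sum + delta = 211 + (-27) = 184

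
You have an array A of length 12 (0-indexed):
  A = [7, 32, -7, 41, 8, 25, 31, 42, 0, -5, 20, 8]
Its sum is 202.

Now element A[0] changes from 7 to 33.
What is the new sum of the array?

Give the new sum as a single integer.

Old value at index 0: 7
New value at index 0: 33
Delta = 33 - 7 = 26
New sum = old_sum + delta = 202 + (26) = 228

Answer: 228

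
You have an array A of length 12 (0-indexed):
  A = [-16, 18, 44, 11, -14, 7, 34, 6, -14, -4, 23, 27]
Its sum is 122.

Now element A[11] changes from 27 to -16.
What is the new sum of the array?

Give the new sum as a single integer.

Old value at index 11: 27
New value at index 11: -16
Delta = -16 - 27 = -43
New sum = old_sum + delta = 122 + (-43) = 79

Answer: 79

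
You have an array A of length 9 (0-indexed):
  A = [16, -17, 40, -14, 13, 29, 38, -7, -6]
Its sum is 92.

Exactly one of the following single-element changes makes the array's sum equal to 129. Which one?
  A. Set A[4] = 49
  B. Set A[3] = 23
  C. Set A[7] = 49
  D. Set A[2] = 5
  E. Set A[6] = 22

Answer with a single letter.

Answer: B

Derivation:
Option A: A[4] 13->49, delta=36, new_sum=92+(36)=128
Option B: A[3] -14->23, delta=37, new_sum=92+(37)=129 <-- matches target
Option C: A[7] -7->49, delta=56, new_sum=92+(56)=148
Option D: A[2] 40->5, delta=-35, new_sum=92+(-35)=57
Option E: A[6] 38->22, delta=-16, new_sum=92+(-16)=76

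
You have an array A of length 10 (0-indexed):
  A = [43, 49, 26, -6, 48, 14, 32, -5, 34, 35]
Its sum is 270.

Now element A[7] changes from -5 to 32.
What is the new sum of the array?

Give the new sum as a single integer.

Old value at index 7: -5
New value at index 7: 32
Delta = 32 - -5 = 37
New sum = old_sum + delta = 270 + (37) = 307

Answer: 307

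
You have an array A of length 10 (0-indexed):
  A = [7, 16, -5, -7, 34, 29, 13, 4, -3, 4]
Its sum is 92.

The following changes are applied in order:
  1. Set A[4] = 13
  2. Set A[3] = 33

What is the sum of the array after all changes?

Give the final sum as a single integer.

Initial sum: 92
Change 1: A[4] 34 -> 13, delta = -21, sum = 71
Change 2: A[3] -7 -> 33, delta = 40, sum = 111

Answer: 111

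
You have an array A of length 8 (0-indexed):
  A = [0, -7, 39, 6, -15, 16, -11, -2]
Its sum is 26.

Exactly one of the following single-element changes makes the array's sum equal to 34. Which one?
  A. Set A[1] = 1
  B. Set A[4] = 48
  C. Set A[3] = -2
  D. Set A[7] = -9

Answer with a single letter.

Answer: A

Derivation:
Option A: A[1] -7->1, delta=8, new_sum=26+(8)=34 <-- matches target
Option B: A[4] -15->48, delta=63, new_sum=26+(63)=89
Option C: A[3] 6->-2, delta=-8, new_sum=26+(-8)=18
Option D: A[7] -2->-9, delta=-7, new_sum=26+(-7)=19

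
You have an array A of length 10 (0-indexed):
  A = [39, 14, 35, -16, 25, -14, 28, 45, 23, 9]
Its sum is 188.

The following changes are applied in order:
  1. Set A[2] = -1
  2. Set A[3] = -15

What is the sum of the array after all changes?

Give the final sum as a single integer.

Answer: 153

Derivation:
Initial sum: 188
Change 1: A[2] 35 -> -1, delta = -36, sum = 152
Change 2: A[3] -16 -> -15, delta = 1, sum = 153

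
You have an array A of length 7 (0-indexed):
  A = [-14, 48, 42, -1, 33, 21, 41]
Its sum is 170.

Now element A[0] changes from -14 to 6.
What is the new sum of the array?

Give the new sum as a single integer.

Answer: 190

Derivation:
Old value at index 0: -14
New value at index 0: 6
Delta = 6 - -14 = 20
New sum = old_sum + delta = 170 + (20) = 190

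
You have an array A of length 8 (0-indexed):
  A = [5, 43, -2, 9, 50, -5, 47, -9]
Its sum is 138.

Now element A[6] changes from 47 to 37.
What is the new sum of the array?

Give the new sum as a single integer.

Answer: 128

Derivation:
Old value at index 6: 47
New value at index 6: 37
Delta = 37 - 47 = -10
New sum = old_sum + delta = 138 + (-10) = 128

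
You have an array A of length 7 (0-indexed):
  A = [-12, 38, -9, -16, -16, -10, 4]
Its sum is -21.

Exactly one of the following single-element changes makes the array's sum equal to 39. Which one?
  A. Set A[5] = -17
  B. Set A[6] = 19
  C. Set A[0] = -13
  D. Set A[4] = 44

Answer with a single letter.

Answer: D

Derivation:
Option A: A[5] -10->-17, delta=-7, new_sum=-21+(-7)=-28
Option B: A[6] 4->19, delta=15, new_sum=-21+(15)=-6
Option C: A[0] -12->-13, delta=-1, new_sum=-21+(-1)=-22
Option D: A[4] -16->44, delta=60, new_sum=-21+(60)=39 <-- matches target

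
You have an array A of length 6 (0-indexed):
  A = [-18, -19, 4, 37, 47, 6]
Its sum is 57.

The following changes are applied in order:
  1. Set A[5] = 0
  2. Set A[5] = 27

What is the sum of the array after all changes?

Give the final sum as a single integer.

Initial sum: 57
Change 1: A[5] 6 -> 0, delta = -6, sum = 51
Change 2: A[5] 0 -> 27, delta = 27, sum = 78

Answer: 78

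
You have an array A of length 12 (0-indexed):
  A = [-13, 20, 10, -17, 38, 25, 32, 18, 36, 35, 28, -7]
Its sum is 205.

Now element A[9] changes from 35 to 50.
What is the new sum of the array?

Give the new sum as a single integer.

Answer: 220

Derivation:
Old value at index 9: 35
New value at index 9: 50
Delta = 50 - 35 = 15
New sum = old_sum + delta = 205 + (15) = 220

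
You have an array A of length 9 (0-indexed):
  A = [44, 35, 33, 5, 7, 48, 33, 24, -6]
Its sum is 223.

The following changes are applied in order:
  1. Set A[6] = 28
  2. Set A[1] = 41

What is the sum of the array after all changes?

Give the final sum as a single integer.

Initial sum: 223
Change 1: A[6] 33 -> 28, delta = -5, sum = 218
Change 2: A[1] 35 -> 41, delta = 6, sum = 224

Answer: 224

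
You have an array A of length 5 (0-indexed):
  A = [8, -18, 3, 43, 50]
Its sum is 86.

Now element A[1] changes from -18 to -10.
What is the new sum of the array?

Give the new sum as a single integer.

Answer: 94

Derivation:
Old value at index 1: -18
New value at index 1: -10
Delta = -10 - -18 = 8
New sum = old_sum + delta = 86 + (8) = 94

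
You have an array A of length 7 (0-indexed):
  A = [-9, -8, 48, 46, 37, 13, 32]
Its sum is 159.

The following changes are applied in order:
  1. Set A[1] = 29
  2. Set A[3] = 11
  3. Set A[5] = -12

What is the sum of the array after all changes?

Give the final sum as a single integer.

Initial sum: 159
Change 1: A[1] -8 -> 29, delta = 37, sum = 196
Change 2: A[3] 46 -> 11, delta = -35, sum = 161
Change 3: A[5] 13 -> -12, delta = -25, sum = 136

Answer: 136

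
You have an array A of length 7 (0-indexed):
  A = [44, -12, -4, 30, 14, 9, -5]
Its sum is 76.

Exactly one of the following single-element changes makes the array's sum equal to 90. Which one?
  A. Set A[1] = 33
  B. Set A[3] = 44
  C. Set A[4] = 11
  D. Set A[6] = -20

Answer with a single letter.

Answer: B

Derivation:
Option A: A[1] -12->33, delta=45, new_sum=76+(45)=121
Option B: A[3] 30->44, delta=14, new_sum=76+(14)=90 <-- matches target
Option C: A[4] 14->11, delta=-3, new_sum=76+(-3)=73
Option D: A[6] -5->-20, delta=-15, new_sum=76+(-15)=61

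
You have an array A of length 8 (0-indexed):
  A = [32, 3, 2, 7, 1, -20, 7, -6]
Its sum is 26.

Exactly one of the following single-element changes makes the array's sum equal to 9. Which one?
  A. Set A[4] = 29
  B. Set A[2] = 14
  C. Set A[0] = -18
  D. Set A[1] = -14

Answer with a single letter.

Option A: A[4] 1->29, delta=28, new_sum=26+(28)=54
Option B: A[2] 2->14, delta=12, new_sum=26+(12)=38
Option C: A[0] 32->-18, delta=-50, new_sum=26+(-50)=-24
Option D: A[1] 3->-14, delta=-17, new_sum=26+(-17)=9 <-- matches target

Answer: D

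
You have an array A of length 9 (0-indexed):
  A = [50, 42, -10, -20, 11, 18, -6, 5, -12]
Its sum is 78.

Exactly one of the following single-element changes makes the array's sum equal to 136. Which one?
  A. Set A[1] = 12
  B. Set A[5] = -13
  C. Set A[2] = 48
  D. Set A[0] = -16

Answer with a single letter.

Option A: A[1] 42->12, delta=-30, new_sum=78+(-30)=48
Option B: A[5] 18->-13, delta=-31, new_sum=78+(-31)=47
Option C: A[2] -10->48, delta=58, new_sum=78+(58)=136 <-- matches target
Option D: A[0] 50->-16, delta=-66, new_sum=78+(-66)=12

Answer: C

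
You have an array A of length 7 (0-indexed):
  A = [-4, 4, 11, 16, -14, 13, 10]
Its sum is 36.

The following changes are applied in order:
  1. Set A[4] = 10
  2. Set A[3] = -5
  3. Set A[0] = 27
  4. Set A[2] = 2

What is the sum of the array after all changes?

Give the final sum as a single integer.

Answer: 61

Derivation:
Initial sum: 36
Change 1: A[4] -14 -> 10, delta = 24, sum = 60
Change 2: A[3] 16 -> -5, delta = -21, sum = 39
Change 3: A[0] -4 -> 27, delta = 31, sum = 70
Change 4: A[2] 11 -> 2, delta = -9, sum = 61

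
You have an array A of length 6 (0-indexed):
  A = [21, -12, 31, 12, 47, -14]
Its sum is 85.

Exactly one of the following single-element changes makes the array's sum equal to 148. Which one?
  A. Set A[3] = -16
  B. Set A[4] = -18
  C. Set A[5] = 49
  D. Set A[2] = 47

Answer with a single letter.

Answer: C

Derivation:
Option A: A[3] 12->-16, delta=-28, new_sum=85+(-28)=57
Option B: A[4] 47->-18, delta=-65, new_sum=85+(-65)=20
Option C: A[5] -14->49, delta=63, new_sum=85+(63)=148 <-- matches target
Option D: A[2] 31->47, delta=16, new_sum=85+(16)=101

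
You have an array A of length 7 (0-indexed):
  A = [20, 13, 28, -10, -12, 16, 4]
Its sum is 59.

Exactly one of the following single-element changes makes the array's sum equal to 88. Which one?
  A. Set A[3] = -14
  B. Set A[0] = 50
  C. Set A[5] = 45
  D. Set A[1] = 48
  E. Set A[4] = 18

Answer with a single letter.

Option A: A[3] -10->-14, delta=-4, new_sum=59+(-4)=55
Option B: A[0] 20->50, delta=30, new_sum=59+(30)=89
Option C: A[5] 16->45, delta=29, new_sum=59+(29)=88 <-- matches target
Option D: A[1] 13->48, delta=35, new_sum=59+(35)=94
Option E: A[4] -12->18, delta=30, new_sum=59+(30)=89

Answer: C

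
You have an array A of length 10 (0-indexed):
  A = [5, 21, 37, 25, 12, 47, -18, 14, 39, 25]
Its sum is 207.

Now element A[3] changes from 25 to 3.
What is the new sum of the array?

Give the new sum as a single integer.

Answer: 185

Derivation:
Old value at index 3: 25
New value at index 3: 3
Delta = 3 - 25 = -22
New sum = old_sum + delta = 207 + (-22) = 185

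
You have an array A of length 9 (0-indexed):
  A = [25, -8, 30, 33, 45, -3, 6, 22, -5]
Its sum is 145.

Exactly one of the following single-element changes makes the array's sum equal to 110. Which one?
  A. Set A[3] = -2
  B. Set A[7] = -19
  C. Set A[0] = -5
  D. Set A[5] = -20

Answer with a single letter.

Option A: A[3] 33->-2, delta=-35, new_sum=145+(-35)=110 <-- matches target
Option B: A[7] 22->-19, delta=-41, new_sum=145+(-41)=104
Option C: A[0] 25->-5, delta=-30, new_sum=145+(-30)=115
Option D: A[5] -3->-20, delta=-17, new_sum=145+(-17)=128

Answer: A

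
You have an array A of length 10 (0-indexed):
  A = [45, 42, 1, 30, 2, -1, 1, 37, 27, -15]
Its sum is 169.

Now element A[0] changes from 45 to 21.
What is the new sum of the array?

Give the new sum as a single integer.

Answer: 145

Derivation:
Old value at index 0: 45
New value at index 0: 21
Delta = 21 - 45 = -24
New sum = old_sum + delta = 169 + (-24) = 145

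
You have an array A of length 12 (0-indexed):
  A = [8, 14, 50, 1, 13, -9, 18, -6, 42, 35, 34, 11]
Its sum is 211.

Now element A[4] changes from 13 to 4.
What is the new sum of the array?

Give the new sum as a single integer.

Old value at index 4: 13
New value at index 4: 4
Delta = 4 - 13 = -9
New sum = old_sum + delta = 211 + (-9) = 202

Answer: 202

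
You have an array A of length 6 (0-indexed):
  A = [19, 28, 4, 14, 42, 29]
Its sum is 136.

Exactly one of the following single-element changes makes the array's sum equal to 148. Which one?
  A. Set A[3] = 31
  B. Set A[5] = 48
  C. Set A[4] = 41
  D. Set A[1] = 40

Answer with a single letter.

Answer: D

Derivation:
Option A: A[3] 14->31, delta=17, new_sum=136+(17)=153
Option B: A[5] 29->48, delta=19, new_sum=136+(19)=155
Option C: A[4] 42->41, delta=-1, new_sum=136+(-1)=135
Option D: A[1] 28->40, delta=12, new_sum=136+(12)=148 <-- matches target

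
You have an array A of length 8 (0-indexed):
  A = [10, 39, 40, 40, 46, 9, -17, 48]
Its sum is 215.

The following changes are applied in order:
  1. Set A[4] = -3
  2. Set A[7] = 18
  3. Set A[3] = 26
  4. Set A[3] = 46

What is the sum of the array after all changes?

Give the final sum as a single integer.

Answer: 142

Derivation:
Initial sum: 215
Change 1: A[4] 46 -> -3, delta = -49, sum = 166
Change 2: A[7] 48 -> 18, delta = -30, sum = 136
Change 3: A[3] 40 -> 26, delta = -14, sum = 122
Change 4: A[3] 26 -> 46, delta = 20, sum = 142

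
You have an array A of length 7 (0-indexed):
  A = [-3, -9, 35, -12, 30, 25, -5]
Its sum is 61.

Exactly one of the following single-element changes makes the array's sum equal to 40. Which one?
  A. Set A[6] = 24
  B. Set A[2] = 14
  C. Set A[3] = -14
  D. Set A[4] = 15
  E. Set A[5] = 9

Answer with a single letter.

Answer: B

Derivation:
Option A: A[6] -5->24, delta=29, new_sum=61+(29)=90
Option B: A[2] 35->14, delta=-21, new_sum=61+(-21)=40 <-- matches target
Option C: A[3] -12->-14, delta=-2, new_sum=61+(-2)=59
Option D: A[4] 30->15, delta=-15, new_sum=61+(-15)=46
Option E: A[5] 25->9, delta=-16, new_sum=61+(-16)=45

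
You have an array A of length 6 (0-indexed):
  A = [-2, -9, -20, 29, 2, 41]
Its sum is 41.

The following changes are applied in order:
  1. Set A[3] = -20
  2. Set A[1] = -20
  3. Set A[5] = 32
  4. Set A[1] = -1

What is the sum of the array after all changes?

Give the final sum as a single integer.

Answer: -9

Derivation:
Initial sum: 41
Change 1: A[3] 29 -> -20, delta = -49, sum = -8
Change 2: A[1] -9 -> -20, delta = -11, sum = -19
Change 3: A[5] 41 -> 32, delta = -9, sum = -28
Change 4: A[1] -20 -> -1, delta = 19, sum = -9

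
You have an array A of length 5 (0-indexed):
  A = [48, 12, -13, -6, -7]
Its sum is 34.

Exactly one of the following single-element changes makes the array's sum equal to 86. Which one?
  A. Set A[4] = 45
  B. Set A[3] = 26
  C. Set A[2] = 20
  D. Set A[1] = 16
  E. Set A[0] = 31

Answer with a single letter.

Answer: A

Derivation:
Option A: A[4] -7->45, delta=52, new_sum=34+(52)=86 <-- matches target
Option B: A[3] -6->26, delta=32, new_sum=34+(32)=66
Option C: A[2] -13->20, delta=33, new_sum=34+(33)=67
Option D: A[1] 12->16, delta=4, new_sum=34+(4)=38
Option E: A[0] 48->31, delta=-17, new_sum=34+(-17)=17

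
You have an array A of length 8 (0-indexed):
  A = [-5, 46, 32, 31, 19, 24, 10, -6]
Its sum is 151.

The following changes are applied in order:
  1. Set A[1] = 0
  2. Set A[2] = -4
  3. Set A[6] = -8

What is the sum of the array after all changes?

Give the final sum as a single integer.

Answer: 51

Derivation:
Initial sum: 151
Change 1: A[1] 46 -> 0, delta = -46, sum = 105
Change 2: A[2] 32 -> -4, delta = -36, sum = 69
Change 3: A[6] 10 -> -8, delta = -18, sum = 51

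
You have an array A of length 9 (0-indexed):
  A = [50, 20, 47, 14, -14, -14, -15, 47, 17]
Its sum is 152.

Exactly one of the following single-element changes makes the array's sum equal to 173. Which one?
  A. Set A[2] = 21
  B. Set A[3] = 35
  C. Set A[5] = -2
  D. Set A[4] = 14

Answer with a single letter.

Answer: B

Derivation:
Option A: A[2] 47->21, delta=-26, new_sum=152+(-26)=126
Option B: A[3] 14->35, delta=21, new_sum=152+(21)=173 <-- matches target
Option C: A[5] -14->-2, delta=12, new_sum=152+(12)=164
Option D: A[4] -14->14, delta=28, new_sum=152+(28)=180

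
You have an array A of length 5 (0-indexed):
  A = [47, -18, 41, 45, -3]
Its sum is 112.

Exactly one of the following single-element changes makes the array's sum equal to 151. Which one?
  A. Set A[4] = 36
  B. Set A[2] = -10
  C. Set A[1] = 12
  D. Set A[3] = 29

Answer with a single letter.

Option A: A[4] -3->36, delta=39, new_sum=112+(39)=151 <-- matches target
Option B: A[2] 41->-10, delta=-51, new_sum=112+(-51)=61
Option C: A[1] -18->12, delta=30, new_sum=112+(30)=142
Option D: A[3] 45->29, delta=-16, new_sum=112+(-16)=96

Answer: A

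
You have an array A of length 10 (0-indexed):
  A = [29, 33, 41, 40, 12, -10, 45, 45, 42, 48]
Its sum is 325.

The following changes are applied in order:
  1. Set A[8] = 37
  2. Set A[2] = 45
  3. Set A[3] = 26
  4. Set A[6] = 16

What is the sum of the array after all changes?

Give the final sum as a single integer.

Answer: 281

Derivation:
Initial sum: 325
Change 1: A[8] 42 -> 37, delta = -5, sum = 320
Change 2: A[2] 41 -> 45, delta = 4, sum = 324
Change 3: A[3] 40 -> 26, delta = -14, sum = 310
Change 4: A[6] 45 -> 16, delta = -29, sum = 281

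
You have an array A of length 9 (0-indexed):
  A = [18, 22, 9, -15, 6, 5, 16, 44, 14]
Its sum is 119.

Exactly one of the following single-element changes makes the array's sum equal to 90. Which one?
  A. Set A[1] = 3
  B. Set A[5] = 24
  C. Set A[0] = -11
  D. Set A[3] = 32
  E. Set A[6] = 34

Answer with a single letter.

Answer: C

Derivation:
Option A: A[1] 22->3, delta=-19, new_sum=119+(-19)=100
Option B: A[5] 5->24, delta=19, new_sum=119+(19)=138
Option C: A[0] 18->-11, delta=-29, new_sum=119+(-29)=90 <-- matches target
Option D: A[3] -15->32, delta=47, new_sum=119+(47)=166
Option E: A[6] 16->34, delta=18, new_sum=119+(18)=137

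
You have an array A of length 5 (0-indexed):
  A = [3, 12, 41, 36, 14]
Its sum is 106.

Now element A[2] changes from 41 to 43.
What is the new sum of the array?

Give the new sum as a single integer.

Answer: 108

Derivation:
Old value at index 2: 41
New value at index 2: 43
Delta = 43 - 41 = 2
New sum = old_sum + delta = 106 + (2) = 108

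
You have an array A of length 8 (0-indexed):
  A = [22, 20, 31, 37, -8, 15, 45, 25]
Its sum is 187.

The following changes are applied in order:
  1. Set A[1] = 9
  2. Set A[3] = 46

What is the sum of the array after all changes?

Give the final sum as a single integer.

Answer: 185

Derivation:
Initial sum: 187
Change 1: A[1] 20 -> 9, delta = -11, sum = 176
Change 2: A[3] 37 -> 46, delta = 9, sum = 185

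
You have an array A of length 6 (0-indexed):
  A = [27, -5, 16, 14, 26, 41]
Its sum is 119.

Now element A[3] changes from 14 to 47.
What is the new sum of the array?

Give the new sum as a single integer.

Old value at index 3: 14
New value at index 3: 47
Delta = 47 - 14 = 33
New sum = old_sum + delta = 119 + (33) = 152

Answer: 152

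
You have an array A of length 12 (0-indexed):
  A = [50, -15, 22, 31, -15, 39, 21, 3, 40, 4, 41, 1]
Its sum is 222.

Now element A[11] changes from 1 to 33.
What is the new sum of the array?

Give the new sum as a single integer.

Answer: 254

Derivation:
Old value at index 11: 1
New value at index 11: 33
Delta = 33 - 1 = 32
New sum = old_sum + delta = 222 + (32) = 254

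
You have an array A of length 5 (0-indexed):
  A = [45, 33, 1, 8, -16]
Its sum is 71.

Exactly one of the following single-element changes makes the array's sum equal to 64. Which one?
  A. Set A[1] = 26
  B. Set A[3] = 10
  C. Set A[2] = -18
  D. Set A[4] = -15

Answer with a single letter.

Answer: A

Derivation:
Option A: A[1] 33->26, delta=-7, new_sum=71+(-7)=64 <-- matches target
Option B: A[3] 8->10, delta=2, new_sum=71+(2)=73
Option C: A[2] 1->-18, delta=-19, new_sum=71+(-19)=52
Option D: A[4] -16->-15, delta=1, new_sum=71+(1)=72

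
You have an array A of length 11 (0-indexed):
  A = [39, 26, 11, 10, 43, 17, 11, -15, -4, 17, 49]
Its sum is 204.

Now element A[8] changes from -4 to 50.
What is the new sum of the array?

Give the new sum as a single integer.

Answer: 258

Derivation:
Old value at index 8: -4
New value at index 8: 50
Delta = 50 - -4 = 54
New sum = old_sum + delta = 204 + (54) = 258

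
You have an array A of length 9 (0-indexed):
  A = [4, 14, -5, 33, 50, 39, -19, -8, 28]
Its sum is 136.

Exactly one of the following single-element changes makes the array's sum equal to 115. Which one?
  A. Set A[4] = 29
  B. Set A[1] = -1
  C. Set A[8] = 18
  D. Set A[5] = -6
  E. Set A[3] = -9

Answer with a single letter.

Option A: A[4] 50->29, delta=-21, new_sum=136+(-21)=115 <-- matches target
Option B: A[1] 14->-1, delta=-15, new_sum=136+(-15)=121
Option C: A[8] 28->18, delta=-10, new_sum=136+(-10)=126
Option D: A[5] 39->-6, delta=-45, new_sum=136+(-45)=91
Option E: A[3] 33->-9, delta=-42, new_sum=136+(-42)=94

Answer: A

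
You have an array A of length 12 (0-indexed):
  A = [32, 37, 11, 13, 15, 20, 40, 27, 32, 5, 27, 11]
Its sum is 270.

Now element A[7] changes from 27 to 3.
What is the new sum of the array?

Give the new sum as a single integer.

Answer: 246

Derivation:
Old value at index 7: 27
New value at index 7: 3
Delta = 3 - 27 = -24
New sum = old_sum + delta = 270 + (-24) = 246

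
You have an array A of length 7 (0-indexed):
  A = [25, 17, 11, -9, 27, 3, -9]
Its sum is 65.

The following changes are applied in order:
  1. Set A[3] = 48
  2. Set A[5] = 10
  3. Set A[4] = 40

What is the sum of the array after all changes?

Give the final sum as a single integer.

Answer: 142

Derivation:
Initial sum: 65
Change 1: A[3] -9 -> 48, delta = 57, sum = 122
Change 2: A[5] 3 -> 10, delta = 7, sum = 129
Change 3: A[4] 27 -> 40, delta = 13, sum = 142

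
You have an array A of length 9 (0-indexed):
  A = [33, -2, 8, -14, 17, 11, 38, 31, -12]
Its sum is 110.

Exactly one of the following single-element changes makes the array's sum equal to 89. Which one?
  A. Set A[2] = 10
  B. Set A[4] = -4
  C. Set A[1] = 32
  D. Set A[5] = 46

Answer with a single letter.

Option A: A[2] 8->10, delta=2, new_sum=110+(2)=112
Option B: A[4] 17->-4, delta=-21, new_sum=110+(-21)=89 <-- matches target
Option C: A[1] -2->32, delta=34, new_sum=110+(34)=144
Option D: A[5] 11->46, delta=35, new_sum=110+(35)=145

Answer: B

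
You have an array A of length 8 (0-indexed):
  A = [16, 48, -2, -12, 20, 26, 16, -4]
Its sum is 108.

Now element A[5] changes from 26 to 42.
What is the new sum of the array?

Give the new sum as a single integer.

Old value at index 5: 26
New value at index 5: 42
Delta = 42 - 26 = 16
New sum = old_sum + delta = 108 + (16) = 124

Answer: 124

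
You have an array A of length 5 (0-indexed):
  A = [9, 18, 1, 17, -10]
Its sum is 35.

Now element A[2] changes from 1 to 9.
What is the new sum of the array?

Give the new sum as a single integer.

Answer: 43

Derivation:
Old value at index 2: 1
New value at index 2: 9
Delta = 9 - 1 = 8
New sum = old_sum + delta = 35 + (8) = 43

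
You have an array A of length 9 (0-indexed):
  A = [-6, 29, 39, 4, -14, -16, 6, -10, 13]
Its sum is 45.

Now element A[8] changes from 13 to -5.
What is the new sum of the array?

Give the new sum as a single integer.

Old value at index 8: 13
New value at index 8: -5
Delta = -5 - 13 = -18
New sum = old_sum + delta = 45 + (-18) = 27

Answer: 27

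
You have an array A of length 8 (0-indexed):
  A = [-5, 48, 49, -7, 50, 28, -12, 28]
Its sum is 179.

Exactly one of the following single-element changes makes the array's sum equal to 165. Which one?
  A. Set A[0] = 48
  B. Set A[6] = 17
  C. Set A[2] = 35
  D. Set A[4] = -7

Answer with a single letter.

Answer: C

Derivation:
Option A: A[0] -5->48, delta=53, new_sum=179+(53)=232
Option B: A[6] -12->17, delta=29, new_sum=179+(29)=208
Option C: A[2] 49->35, delta=-14, new_sum=179+(-14)=165 <-- matches target
Option D: A[4] 50->-7, delta=-57, new_sum=179+(-57)=122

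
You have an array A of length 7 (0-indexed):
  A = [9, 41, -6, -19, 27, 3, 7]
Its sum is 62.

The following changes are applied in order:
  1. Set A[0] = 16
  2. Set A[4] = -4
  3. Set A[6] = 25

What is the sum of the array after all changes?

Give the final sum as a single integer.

Initial sum: 62
Change 1: A[0] 9 -> 16, delta = 7, sum = 69
Change 2: A[4] 27 -> -4, delta = -31, sum = 38
Change 3: A[6] 7 -> 25, delta = 18, sum = 56

Answer: 56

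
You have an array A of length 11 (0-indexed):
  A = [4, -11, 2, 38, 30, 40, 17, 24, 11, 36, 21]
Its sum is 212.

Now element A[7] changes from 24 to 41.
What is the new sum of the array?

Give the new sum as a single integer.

Old value at index 7: 24
New value at index 7: 41
Delta = 41 - 24 = 17
New sum = old_sum + delta = 212 + (17) = 229

Answer: 229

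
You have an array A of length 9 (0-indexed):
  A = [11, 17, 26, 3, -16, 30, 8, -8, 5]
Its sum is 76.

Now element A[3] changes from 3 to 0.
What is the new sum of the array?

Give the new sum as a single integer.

Answer: 73

Derivation:
Old value at index 3: 3
New value at index 3: 0
Delta = 0 - 3 = -3
New sum = old_sum + delta = 76 + (-3) = 73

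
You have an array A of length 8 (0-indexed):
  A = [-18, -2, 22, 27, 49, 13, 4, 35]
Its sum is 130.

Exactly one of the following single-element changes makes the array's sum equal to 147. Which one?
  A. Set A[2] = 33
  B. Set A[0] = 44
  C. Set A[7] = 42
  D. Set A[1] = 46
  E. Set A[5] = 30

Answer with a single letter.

Option A: A[2] 22->33, delta=11, new_sum=130+(11)=141
Option B: A[0] -18->44, delta=62, new_sum=130+(62)=192
Option C: A[7] 35->42, delta=7, new_sum=130+(7)=137
Option D: A[1] -2->46, delta=48, new_sum=130+(48)=178
Option E: A[5] 13->30, delta=17, new_sum=130+(17)=147 <-- matches target

Answer: E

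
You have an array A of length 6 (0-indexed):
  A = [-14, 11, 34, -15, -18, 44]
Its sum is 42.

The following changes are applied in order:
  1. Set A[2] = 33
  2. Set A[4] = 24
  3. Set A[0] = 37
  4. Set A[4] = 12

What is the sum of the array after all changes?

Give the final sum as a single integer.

Initial sum: 42
Change 1: A[2] 34 -> 33, delta = -1, sum = 41
Change 2: A[4] -18 -> 24, delta = 42, sum = 83
Change 3: A[0] -14 -> 37, delta = 51, sum = 134
Change 4: A[4] 24 -> 12, delta = -12, sum = 122

Answer: 122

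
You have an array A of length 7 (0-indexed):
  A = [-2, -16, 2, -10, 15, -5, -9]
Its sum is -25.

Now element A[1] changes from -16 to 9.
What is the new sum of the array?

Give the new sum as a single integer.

Old value at index 1: -16
New value at index 1: 9
Delta = 9 - -16 = 25
New sum = old_sum + delta = -25 + (25) = 0

Answer: 0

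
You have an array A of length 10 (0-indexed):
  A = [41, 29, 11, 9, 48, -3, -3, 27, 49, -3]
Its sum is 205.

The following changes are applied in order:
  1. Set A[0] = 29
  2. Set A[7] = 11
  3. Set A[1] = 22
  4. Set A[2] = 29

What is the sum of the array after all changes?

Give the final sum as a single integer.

Initial sum: 205
Change 1: A[0] 41 -> 29, delta = -12, sum = 193
Change 2: A[7] 27 -> 11, delta = -16, sum = 177
Change 3: A[1] 29 -> 22, delta = -7, sum = 170
Change 4: A[2] 11 -> 29, delta = 18, sum = 188

Answer: 188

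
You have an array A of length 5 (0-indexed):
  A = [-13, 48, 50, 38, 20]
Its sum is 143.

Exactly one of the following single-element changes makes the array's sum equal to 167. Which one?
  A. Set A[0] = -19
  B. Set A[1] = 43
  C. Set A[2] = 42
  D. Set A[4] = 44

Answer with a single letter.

Answer: D

Derivation:
Option A: A[0] -13->-19, delta=-6, new_sum=143+(-6)=137
Option B: A[1] 48->43, delta=-5, new_sum=143+(-5)=138
Option C: A[2] 50->42, delta=-8, new_sum=143+(-8)=135
Option D: A[4] 20->44, delta=24, new_sum=143+(24)=167 <-- matches target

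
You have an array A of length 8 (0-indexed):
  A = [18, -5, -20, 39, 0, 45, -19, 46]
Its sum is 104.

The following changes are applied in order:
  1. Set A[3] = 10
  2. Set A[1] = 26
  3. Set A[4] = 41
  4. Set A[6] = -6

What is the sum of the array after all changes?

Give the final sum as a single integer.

Initial sum: 104
Change 1: A[3] 39 -> 10, delta = -29, sum = 75
Change 2: A[1] -5 -> 26, delta = 31, sum = 106
Change 3: A[4] 0 -> 41, delta = 41, sum = 147
Change 4: A[6] -19 -> -6, delta = 13, sum = 160

Answer: 160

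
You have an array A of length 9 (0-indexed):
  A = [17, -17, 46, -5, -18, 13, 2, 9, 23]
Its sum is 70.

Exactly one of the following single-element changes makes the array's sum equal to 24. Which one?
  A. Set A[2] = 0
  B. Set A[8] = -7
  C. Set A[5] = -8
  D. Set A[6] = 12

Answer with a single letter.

Option A: A[2] 46->0, delta=-46, new_sum=70+(-46)=24 <-- matches target
Option B: A[8] 23->-7, delta=-30, new_sum=70+(-30)=40
Option C: A[5] 13->-8, delta=-21, new_sum=70+(-21)=49
Option D: A[6] 2->12, delta=10, new_sum=70+(10)=80

Answer: A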